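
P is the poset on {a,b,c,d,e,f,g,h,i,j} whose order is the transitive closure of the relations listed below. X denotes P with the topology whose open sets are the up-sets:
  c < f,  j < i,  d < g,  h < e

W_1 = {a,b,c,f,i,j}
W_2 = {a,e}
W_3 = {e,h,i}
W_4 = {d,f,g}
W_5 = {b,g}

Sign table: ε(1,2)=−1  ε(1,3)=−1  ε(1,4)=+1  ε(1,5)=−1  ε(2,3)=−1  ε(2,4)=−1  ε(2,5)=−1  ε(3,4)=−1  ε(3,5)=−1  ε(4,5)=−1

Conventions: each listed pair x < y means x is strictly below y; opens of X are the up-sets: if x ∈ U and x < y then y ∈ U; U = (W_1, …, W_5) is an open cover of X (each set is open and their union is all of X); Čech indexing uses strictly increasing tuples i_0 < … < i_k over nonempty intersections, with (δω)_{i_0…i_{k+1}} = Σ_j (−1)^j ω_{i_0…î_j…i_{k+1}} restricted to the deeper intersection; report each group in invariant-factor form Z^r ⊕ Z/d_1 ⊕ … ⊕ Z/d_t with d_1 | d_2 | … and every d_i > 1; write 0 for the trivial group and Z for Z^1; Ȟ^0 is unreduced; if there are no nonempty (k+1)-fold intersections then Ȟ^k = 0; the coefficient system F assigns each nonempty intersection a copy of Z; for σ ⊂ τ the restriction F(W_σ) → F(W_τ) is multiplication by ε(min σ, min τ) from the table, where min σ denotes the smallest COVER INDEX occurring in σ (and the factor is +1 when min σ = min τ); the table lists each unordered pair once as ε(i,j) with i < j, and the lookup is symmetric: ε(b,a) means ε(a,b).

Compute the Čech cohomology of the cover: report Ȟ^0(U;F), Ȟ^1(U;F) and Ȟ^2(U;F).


Ȟ^0(U;F) ≅ 0; Ȟ^1(U;F) ≅ Z ⊕ Z/2; Ȟ^2(U;F) ≅ 0

nonempty intersections:
  W12={a} W13={i} W14={f} W15={b} W23={e} W45={g}
C dims 5,6; δ0: rk 5, SNF 1^4·2
Ȟ^0: (5−5)−0=0 ⇒ 0
Ȟ^1: (6−0)−5=1 plus torsion [2] ⇒ Z ⊕ Z/2
Ȟ^2: (0−0)−0=0 ⇒ 0


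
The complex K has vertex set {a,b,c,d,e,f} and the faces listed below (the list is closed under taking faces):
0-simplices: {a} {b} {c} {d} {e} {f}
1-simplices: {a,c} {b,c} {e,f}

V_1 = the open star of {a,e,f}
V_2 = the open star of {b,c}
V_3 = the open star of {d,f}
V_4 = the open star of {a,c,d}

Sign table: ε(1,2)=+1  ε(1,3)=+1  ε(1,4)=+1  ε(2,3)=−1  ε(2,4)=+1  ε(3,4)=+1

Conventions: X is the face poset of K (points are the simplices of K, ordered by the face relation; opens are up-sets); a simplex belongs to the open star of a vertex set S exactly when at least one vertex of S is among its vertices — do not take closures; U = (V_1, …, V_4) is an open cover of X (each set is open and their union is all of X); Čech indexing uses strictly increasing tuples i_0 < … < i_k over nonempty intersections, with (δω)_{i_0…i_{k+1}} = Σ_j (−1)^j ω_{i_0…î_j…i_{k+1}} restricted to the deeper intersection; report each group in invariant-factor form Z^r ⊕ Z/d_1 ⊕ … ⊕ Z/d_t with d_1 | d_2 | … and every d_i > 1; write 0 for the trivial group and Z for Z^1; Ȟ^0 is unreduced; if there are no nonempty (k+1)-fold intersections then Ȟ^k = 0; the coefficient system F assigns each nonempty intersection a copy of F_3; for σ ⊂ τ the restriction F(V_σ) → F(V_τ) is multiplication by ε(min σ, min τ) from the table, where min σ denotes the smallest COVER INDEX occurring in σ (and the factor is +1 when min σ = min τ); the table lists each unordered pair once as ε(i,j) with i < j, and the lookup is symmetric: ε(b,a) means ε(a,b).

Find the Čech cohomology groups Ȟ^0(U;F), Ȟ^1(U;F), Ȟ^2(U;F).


Ȟ^0 ≅ Z/3; Ȟ^1 ≅ Z/3; Ȟ^2 ≅ 0

nonempty intersections:
  V1={{a},{e},{f},{a,c},{e,f}} V2={{b},{c},{a,c},{b,c}} V3={{d},{f},{e,f}} V4={{a},{c},{d},{a,c},{b,c}}
  V12={{a,c}} V13={{f},{e,f}} V14={{a},{a,c}} V24={{c},{a,c},{b,c}} V34={{d}}
  V124={{a,c}}
C dims 4,5,1; δ0: rk_F3 3; δ1: rk_F3 1
Ȟ^0: (4−3)−0=1 ⇒ Z/3
Ȟ^1: (5−1)−3=1 ⇒ Z/3
Ȟ^2: (1−0)−1=0 ⇒ 0


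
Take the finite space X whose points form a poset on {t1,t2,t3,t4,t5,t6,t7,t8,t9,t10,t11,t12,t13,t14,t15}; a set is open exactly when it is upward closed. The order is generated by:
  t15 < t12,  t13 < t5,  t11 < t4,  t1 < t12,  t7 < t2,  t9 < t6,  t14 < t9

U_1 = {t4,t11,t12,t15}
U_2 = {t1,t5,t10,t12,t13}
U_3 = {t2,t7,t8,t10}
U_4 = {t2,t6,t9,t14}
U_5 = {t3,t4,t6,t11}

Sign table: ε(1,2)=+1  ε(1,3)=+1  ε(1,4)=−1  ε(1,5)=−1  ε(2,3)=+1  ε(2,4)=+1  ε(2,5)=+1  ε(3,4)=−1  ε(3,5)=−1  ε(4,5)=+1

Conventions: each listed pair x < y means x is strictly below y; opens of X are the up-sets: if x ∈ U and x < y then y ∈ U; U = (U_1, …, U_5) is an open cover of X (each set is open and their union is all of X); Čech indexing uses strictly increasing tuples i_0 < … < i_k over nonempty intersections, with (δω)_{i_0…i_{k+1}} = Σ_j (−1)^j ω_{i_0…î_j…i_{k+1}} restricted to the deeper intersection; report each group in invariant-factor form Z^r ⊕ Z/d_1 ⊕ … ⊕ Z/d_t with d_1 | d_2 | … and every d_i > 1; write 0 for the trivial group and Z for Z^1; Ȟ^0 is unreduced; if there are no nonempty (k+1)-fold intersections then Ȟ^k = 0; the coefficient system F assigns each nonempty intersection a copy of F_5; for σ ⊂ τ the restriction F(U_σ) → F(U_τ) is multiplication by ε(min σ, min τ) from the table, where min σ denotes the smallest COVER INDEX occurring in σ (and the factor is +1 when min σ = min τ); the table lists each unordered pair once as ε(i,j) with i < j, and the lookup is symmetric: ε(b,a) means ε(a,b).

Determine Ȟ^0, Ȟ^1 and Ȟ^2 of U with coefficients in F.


nonempty intersections:
  U12={t12} U15={t4,t11} U23={t10} U34={t2} U45={t6}
C dims 5,5; δ0: rk_F5 4
Ȟ^0: (5−4)−0=1 ⇒ Z/5
Ȟ^1: (5−0)−4=1 ⇒ Z/5
Ȟ^2: (0−0)−0=0 ⇒ 0

Ȟ^0 ≅ Z/5; Ȟ^1 ≅ Z/5; Ȟ^2 ≅ 0


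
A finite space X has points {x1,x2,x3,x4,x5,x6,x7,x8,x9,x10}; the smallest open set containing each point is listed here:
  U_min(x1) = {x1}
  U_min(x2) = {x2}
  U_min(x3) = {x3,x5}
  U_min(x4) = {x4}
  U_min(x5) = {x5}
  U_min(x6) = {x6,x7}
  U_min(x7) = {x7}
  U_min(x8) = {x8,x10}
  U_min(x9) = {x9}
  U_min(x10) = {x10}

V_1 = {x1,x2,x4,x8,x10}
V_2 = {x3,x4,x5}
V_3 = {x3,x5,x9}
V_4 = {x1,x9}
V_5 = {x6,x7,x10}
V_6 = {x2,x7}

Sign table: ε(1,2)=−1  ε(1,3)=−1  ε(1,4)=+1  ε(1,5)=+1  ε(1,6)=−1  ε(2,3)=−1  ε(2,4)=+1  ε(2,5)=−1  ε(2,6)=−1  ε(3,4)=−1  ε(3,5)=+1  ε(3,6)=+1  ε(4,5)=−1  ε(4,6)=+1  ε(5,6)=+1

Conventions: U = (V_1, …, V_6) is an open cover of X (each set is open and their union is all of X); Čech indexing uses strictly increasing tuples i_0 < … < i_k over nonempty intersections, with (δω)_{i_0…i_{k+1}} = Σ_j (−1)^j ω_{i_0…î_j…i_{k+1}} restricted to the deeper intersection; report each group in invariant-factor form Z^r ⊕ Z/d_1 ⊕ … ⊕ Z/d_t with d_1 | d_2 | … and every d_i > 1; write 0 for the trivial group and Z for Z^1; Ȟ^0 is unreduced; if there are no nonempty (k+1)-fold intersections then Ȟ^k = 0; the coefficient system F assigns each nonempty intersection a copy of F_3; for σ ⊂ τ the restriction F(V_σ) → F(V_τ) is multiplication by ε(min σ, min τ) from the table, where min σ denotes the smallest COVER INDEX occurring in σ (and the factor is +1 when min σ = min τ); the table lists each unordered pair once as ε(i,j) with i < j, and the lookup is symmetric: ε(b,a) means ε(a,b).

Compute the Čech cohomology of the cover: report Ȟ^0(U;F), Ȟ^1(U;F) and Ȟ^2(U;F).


nonempty overlaps:
  V12={x4} V14={x1} V15={x10} V16={x2} V23={x3,x5} V34={x9} V56={x7}
C dims 6,7; δ0: rk_F3 6
degree 0: 6−6−0 = 0 → Ȟ^0 ≅ 0
degree 1: 7−0−6 = 1 → Ȟ^1 ≅ Z/3
degree 2: 0−0−0 = 0 → Ȟ^2 ≅ 0

Ȟ^0(U;F) ≅ 0; Ȟ^1(U;F) ≅ Z/3; Ȟ^2(U;F) ≅ 0


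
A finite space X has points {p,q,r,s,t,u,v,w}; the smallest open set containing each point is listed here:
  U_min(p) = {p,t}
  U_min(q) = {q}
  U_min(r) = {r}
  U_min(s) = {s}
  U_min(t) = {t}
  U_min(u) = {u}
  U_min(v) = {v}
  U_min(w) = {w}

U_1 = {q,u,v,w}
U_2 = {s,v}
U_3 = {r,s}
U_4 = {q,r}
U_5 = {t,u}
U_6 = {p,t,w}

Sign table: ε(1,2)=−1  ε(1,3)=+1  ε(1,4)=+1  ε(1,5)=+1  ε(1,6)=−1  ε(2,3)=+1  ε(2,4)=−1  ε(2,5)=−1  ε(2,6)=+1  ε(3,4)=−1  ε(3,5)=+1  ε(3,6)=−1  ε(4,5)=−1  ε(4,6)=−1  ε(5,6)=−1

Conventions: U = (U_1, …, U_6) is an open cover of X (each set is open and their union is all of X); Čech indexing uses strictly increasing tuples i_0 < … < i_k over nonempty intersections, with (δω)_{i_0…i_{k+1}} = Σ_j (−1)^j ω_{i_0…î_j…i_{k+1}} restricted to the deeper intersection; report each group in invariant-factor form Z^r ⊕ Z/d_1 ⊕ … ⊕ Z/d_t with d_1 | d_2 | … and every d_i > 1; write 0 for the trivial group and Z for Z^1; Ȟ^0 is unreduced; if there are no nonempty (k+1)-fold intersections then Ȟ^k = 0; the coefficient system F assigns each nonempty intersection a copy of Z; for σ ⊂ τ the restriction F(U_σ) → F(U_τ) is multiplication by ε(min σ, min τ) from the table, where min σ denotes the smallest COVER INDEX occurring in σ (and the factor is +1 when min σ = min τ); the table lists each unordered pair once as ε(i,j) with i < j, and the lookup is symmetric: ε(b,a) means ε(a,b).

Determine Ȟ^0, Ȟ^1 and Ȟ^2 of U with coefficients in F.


Ȟ^0 ≅ Z, Ȟ^1 ≅ Z^2, Ȟ^2 ≅ 0

nerve of the cover:
  U12={v} U14={q} U15={u} U16={w} U23={s} U34={r} U56={t}
C dims 6,7; δ0: rk 5, SNF 1^5
Ȟ^0 = (6 − 5) − 0 = 1, so Ȟ^0 ≅ Z
Ȟ^1 = (7 − 0) − 5 = 2, so Ȟ^1 ≅ Z^2
Ȟ^2 = (0 − 0) − 0 = 0, so Ȟ^2 ≅ 0


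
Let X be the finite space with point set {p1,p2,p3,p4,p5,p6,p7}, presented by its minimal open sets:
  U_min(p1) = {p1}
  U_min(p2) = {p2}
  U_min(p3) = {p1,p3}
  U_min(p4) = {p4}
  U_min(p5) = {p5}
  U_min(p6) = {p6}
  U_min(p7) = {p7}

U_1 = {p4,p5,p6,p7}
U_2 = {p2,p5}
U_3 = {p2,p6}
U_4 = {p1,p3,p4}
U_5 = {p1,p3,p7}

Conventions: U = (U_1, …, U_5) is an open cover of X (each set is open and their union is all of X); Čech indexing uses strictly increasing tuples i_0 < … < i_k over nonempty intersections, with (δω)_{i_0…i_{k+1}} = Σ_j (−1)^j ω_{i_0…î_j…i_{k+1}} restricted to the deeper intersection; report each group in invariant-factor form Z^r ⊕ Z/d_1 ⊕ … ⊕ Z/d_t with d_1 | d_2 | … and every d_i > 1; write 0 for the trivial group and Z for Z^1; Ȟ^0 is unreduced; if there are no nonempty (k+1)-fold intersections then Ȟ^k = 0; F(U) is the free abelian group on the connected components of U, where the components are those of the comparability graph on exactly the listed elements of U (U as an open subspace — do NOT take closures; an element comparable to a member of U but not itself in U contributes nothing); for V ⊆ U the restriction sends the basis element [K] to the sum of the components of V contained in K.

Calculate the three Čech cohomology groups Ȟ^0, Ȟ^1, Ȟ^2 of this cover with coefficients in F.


nonempty overlaps:
  U12={p5} U13={p6} U14={p4} U15={p7} U23={p2} U45={p1,p3}
components per intersection:
  U1: {p4} {p5} {p6} {p7}
  U2: {p2} {p5}
  U3: {p2} {p6}
  U4: {p1,p3} {p4}
  U5: {p1,p3} {p7}
  U12: {p5}
  U13: {p6}
  U14: {p4}
  U15: {p7}
  U23: {p2}
  U45: {p1,p3}
C dims 12,6; δ0: rk 6, SNF 1^6
degree 0: 12−6−0 = 6 → Ȟ^0 ≅ Z^6
degree 1: 6−0−6 = 0 → Ȟ^1 ≅ 0
degree 2: 0−0−0 = 0 → Ȟ^2 ≅ 0

Ȟ^0(U;F) ≅ Z^6,  Ȟ^1(U;F) ≅ 0,  Ȟ^2(U;F) ≅ 0


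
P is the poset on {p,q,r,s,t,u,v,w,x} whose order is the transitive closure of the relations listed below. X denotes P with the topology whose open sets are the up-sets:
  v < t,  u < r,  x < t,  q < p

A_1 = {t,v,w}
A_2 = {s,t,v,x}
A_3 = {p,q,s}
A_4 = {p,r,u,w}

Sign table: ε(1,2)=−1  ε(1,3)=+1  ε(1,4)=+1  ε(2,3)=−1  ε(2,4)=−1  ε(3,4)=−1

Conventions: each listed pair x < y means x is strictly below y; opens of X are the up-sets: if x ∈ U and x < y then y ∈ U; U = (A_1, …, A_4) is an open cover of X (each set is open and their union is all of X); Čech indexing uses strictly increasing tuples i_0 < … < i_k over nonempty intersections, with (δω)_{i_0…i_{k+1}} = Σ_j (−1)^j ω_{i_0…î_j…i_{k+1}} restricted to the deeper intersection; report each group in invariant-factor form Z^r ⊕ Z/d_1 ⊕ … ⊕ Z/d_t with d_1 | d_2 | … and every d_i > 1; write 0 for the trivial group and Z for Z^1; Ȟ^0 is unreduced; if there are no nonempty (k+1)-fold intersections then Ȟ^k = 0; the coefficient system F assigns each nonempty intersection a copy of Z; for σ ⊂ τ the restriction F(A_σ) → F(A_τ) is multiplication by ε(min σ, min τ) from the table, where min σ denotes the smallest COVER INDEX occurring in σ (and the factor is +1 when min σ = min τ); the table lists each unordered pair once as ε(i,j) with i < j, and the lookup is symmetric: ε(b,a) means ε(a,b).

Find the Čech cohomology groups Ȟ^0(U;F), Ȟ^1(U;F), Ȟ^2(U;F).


Ȟ^0 ≅ 0,  Ȟ^1 ≅ Z/2,  Ȟ^2 ≅ 0

cover nerve:
  A12={t,v} A14={w} A23={s} A34={p}
C dims 4,4; δ0: rk 4, SNF 1^3·2
Ȟ^0: (4−4)−0=0 ⇒ 0
Ȟ^1: (4−0)−4=0 plus torsion [2] ⇒ Z/2
Ȟ^2: (0−0)−0=0 ⇒ 0


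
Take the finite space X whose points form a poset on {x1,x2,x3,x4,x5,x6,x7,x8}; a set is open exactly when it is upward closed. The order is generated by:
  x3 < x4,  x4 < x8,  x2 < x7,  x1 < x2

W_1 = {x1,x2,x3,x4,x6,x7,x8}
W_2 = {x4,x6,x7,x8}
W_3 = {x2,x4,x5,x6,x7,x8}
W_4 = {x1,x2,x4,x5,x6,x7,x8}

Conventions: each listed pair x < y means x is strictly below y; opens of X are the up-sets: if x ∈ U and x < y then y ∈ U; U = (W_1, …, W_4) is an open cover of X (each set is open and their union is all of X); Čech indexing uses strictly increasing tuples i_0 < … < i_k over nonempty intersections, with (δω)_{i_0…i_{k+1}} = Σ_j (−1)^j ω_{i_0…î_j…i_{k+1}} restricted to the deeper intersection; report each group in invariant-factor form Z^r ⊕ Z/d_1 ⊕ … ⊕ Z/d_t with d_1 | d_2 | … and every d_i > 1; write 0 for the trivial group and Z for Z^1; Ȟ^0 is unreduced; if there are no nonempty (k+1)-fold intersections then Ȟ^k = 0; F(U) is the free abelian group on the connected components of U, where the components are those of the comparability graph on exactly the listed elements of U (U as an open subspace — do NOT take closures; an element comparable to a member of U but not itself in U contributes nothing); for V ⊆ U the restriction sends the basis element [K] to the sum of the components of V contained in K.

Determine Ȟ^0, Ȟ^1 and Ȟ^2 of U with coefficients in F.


Ȟ^0 = Z^4,  Ȟ^1 = 0,  Ȟ^2 = 0

nerve of the cover:
  W12={x4,x6,x7,x8} W13={x2,x4,x6,x7,x8} W14={x1,x2,x4,x6,x7,x8} W23={x4,x6,x7,x8} W24={x4,x6,x7,x8} W34={x2,x4,x5,x6,x7,x8}
  W123={x4,x6,x7,x8} W124={x4,x6,x7,x8} W134={x2,x4,x6,x7,x8} W234={x4,x6,x7,x8}
  W1234={x4,x6,x7,x8}
components per intersection:
  W1: {x1,x2,x7} {x3,x4,x8} {x6}
  W2: {x4,x8} {x6} {x7}
  W3: {x2,x7} {x4,x8} {x5} {x6}
  W4: {x1,x2,x7} {x4,x8} {x5} {x6}
  W12: {x4,x8} {x6} {x7}
  W13: {x2,x7} {x4,x8} {x6}
  W14: {x1,x2,x7} {x4,x8} {x6}
  W23: {x4,x8} {x6} {x7}
  W24: {x4,x8} {x6} {x7}
  W34: {x2,x7} {x4,x8} {x5} {x6}
  W123: {x4,x8} {x6} {x7}
  W124: {x4,x8} {x6} {x7}
  W134: {x2,x7} {x4,x8} {x6}
  W234: {x4,x8} {x6} {x7}
  W1234: {x4,x8} {x6} {x7}
C dims 14,19,12,3; δ0: rk 10, SNF 1^10; δ1: rk 9, SNF 1^9; δ2: rk 3, SNF 1^3
Ȟ^0 = (14 − 10) − 0 = 4, so Ȟ^0 ≅ Z^4
Ȟ^1 = (19 − 9) − 10 = 0, so Ȟ^1 ≅ 0
Ȟ^2 = (12 − 3) − 9 = 0, so Ȟ^2 ≅ 0


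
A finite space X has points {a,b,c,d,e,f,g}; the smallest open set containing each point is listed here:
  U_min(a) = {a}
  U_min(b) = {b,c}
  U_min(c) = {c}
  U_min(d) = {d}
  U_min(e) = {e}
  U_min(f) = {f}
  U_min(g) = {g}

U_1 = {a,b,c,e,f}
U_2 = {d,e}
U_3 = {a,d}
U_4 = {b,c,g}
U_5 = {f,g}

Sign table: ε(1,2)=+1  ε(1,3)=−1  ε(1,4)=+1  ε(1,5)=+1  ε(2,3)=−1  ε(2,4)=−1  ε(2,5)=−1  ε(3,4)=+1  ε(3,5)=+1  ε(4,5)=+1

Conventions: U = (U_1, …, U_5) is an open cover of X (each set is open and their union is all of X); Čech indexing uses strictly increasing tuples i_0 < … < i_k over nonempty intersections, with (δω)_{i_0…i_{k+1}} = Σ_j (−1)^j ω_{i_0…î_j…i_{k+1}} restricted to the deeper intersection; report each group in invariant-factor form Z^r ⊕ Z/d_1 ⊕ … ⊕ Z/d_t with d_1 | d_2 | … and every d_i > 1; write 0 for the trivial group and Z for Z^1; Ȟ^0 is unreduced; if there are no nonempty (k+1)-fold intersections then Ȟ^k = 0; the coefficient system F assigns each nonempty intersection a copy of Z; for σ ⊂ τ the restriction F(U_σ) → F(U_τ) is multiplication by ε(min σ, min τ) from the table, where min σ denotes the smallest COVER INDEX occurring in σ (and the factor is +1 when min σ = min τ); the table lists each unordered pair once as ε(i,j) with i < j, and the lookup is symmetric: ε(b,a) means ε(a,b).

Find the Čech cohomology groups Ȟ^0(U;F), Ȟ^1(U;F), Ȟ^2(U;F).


nerve of the cover:
  U12={e} U13={a} U14={b,c} U15={f} U23={d} U45={g}
C dims 5,6; δ0: rk 4, SNF 1^4
Ȟ^0 = (5 − 4) − 0 = 1, so Ȟ^0 ≅ Z
Ȟ^1 = (6 − 0) − 4 = 2, so Ȟ^1 ≅ Z^2
Ȟ^2 = (0 − 0) − 0 = 0, so Ȟ^2 ≅ 0

Ȟ^0 = Z, Ȟ^1 = Z^2 and Ȟ^2 = 0


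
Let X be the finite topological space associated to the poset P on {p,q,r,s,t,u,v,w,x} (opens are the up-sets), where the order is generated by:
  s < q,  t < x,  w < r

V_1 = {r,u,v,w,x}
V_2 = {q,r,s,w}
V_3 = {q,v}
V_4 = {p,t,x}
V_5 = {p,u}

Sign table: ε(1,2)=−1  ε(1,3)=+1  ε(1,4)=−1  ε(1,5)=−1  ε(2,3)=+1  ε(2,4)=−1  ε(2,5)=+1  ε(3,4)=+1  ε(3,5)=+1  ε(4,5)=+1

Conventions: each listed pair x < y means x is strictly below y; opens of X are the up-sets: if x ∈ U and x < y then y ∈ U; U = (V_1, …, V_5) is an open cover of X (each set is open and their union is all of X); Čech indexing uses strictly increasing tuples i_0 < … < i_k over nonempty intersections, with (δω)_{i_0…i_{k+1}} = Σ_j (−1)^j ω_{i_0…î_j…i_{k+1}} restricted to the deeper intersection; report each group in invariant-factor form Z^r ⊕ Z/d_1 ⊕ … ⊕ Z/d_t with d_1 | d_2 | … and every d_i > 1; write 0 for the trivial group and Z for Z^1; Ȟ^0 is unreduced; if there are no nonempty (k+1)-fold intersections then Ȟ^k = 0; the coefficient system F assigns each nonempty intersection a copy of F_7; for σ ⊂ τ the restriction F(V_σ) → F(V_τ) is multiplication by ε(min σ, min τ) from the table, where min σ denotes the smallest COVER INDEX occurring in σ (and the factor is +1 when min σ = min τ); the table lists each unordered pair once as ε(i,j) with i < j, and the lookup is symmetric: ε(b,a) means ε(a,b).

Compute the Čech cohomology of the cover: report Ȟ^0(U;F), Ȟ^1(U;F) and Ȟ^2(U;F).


Ȟ^0 = 0, Ȟ^1 = Z/7, Ȟ^2 = 0

nonempty intersections:
  V12={r,w} V13={v} V14={x} V15={u} V23={q} V45={p}
C dims 5,6; δ0: rk_F7 5
Ȟ^0: (5−5)−0=0 ⇒ 0
Ȟ^1: (6−0)−5=1 ⇒ Z/7
Ȟ^2: (0−0)−0=0 ⇒ 0


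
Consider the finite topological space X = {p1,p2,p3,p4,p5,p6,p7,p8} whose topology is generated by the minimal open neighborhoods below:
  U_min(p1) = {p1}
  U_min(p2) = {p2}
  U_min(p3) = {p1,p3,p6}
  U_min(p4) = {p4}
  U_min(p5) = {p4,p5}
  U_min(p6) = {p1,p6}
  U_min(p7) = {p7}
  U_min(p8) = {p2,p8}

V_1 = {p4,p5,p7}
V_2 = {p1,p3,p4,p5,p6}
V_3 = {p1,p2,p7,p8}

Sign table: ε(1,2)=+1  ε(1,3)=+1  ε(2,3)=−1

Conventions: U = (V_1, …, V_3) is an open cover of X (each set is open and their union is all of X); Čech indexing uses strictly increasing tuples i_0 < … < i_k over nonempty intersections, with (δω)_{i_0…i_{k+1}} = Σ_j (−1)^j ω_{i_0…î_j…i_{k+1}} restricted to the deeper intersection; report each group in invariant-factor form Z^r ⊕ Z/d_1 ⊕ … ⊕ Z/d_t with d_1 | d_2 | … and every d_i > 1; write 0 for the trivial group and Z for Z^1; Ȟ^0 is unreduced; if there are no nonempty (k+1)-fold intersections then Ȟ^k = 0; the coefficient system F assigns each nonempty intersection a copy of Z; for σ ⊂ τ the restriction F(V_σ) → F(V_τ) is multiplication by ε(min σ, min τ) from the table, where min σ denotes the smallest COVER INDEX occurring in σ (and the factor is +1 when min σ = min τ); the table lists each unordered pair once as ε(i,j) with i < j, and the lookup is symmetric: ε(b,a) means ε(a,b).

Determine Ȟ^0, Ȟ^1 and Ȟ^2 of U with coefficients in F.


nonempty overlaps:
  V12={p4,p5} V13={p7} V23={p1}
C dims 3,3; δ0: rk 3, SNF 1^2·2
degree 0: 3−3−0 = 0 → Ȟ^0 ≅ 0
degree 1: 3−0−3 = 0 plus torsion [2] → Ȟ^1 ≅ Z/2
degree 2: 0−0−0 = 0 → Ȟ^2 ≅ 0

Ȟ^0(U;F) ≅ 0, Ȟ^1(U;F) ≅ Z/2, Ȟ^2(U;F) ≅ 0


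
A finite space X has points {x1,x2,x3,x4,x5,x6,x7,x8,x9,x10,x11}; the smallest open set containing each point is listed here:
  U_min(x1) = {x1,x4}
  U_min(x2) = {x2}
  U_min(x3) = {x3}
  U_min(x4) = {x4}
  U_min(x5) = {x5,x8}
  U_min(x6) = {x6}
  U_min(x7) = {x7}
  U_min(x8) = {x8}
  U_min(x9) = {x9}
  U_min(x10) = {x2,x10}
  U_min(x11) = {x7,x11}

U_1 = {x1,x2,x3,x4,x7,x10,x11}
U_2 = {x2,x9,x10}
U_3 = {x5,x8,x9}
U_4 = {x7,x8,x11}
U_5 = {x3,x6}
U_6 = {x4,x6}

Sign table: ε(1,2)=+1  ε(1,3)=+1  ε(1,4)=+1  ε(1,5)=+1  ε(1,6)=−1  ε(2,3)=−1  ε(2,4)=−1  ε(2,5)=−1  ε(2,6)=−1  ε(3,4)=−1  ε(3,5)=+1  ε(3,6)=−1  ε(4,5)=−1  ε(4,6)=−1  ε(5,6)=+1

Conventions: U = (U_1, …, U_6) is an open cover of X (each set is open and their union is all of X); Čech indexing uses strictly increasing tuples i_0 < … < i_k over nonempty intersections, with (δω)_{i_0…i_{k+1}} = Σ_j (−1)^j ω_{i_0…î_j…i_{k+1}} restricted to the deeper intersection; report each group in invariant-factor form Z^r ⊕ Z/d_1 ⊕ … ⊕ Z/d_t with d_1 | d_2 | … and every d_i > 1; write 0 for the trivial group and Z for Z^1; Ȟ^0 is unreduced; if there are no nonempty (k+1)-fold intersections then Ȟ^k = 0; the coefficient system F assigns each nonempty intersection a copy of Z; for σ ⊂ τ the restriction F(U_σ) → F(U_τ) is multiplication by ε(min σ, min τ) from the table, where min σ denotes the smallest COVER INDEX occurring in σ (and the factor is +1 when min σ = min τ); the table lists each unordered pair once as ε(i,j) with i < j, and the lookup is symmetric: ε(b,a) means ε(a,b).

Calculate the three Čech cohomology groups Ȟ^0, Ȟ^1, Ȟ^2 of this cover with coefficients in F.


Ȟ^0 = 0; Ȟ^1 = Z ⊕ Z/2; Ȟ^2 = 0

nerve simplices:
  U12={x2,x10} U14={x7,x11} U15={x3} U16={x4} U23={x9} U34={x8} U56={x6}
C dims 6,7; δ0: rk 6, SNF 1^5·2
degree 0: 6−6−0 = 0 → Ȟ^0 ≅ 0
degree 1: 7−0−6 = 1 plus torsion [2] → Ȟ^1 ≅ Z ⊕ Z/2
degree 2: 0−0−0 = 0 → Ȟ^2 ≅ 0


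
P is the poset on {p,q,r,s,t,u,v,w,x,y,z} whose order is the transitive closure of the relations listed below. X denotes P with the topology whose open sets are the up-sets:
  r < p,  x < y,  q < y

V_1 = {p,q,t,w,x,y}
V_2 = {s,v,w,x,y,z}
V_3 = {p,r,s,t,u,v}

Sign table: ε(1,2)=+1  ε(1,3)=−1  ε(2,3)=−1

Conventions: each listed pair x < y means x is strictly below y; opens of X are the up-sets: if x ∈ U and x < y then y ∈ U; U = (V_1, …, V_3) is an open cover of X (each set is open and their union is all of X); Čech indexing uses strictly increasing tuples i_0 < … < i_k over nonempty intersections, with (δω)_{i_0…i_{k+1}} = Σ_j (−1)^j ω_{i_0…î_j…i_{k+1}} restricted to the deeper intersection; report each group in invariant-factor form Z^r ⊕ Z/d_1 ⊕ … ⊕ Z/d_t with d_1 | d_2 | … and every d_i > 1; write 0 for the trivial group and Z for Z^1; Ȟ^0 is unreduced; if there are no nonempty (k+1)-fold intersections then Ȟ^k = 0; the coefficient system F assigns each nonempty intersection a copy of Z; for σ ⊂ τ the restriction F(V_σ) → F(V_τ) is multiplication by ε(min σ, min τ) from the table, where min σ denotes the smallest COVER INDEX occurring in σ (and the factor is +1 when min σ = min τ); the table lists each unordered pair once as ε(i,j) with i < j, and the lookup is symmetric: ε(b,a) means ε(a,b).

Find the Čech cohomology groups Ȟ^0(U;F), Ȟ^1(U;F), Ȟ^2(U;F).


Ȟ^0(U;F) ≅ Z, Ȟ^1(U;F) ≅ Z, Ȟ^2(U;F) ≅ 0

cover nerve:
  V12={w,x,y} V13={p,t} V23={s,v}
C dims 3,3; δ0: rk 2, SNF 1^2
Ȟ^0: (3−2)−0=1 ⇒ Z
Ȟ^1: (3−0)−2=1 ⇒ Z
Ȟ^2: (0−0)−0=0 ⇒ 0


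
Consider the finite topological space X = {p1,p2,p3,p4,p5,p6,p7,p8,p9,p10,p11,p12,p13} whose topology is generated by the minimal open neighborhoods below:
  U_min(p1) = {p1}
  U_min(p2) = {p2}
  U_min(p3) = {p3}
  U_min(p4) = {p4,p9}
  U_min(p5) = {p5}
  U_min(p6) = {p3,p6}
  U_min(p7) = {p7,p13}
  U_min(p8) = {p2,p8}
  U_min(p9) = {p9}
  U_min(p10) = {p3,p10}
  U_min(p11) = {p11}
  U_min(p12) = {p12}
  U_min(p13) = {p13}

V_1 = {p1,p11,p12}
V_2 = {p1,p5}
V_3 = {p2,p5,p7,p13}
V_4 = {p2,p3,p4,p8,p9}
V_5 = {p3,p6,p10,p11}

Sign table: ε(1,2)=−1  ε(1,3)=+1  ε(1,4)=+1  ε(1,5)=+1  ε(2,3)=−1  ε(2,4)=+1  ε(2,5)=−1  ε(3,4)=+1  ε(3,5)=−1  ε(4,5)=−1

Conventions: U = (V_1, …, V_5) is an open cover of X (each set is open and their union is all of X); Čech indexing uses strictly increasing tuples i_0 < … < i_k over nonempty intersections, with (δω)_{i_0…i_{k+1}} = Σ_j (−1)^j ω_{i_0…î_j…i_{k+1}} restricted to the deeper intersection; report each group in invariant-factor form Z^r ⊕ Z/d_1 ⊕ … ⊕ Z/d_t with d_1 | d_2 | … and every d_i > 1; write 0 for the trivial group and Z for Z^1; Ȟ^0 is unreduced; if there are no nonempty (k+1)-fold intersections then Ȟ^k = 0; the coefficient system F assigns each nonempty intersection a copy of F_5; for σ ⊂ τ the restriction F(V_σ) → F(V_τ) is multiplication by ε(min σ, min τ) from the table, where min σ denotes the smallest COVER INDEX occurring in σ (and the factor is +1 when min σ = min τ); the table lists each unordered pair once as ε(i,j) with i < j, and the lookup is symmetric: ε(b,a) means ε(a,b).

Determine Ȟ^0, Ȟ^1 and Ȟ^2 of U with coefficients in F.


intersection data:
  V12={p1} V15={p11} V23={p5} V34={p2} V45={p3}
C dims 5,5; δ0: rk_F5 5
Ȟ^0 = (5 − 5) − 0 = 0, so Ȟ^0 ≅ 0
Ȟ^1 = (5 − 0) − 5 = 0, so Ȟ^1 ≅ 0
Ȟ^2 = (0 − 0) − 0 = 0, so Ȟ^2 ≅ 0

Ȟ^0(U;F) ≅ 0, Ȟ^1(U;F) ≅ 0 and Ȟ^2(U;F) ≅ 0


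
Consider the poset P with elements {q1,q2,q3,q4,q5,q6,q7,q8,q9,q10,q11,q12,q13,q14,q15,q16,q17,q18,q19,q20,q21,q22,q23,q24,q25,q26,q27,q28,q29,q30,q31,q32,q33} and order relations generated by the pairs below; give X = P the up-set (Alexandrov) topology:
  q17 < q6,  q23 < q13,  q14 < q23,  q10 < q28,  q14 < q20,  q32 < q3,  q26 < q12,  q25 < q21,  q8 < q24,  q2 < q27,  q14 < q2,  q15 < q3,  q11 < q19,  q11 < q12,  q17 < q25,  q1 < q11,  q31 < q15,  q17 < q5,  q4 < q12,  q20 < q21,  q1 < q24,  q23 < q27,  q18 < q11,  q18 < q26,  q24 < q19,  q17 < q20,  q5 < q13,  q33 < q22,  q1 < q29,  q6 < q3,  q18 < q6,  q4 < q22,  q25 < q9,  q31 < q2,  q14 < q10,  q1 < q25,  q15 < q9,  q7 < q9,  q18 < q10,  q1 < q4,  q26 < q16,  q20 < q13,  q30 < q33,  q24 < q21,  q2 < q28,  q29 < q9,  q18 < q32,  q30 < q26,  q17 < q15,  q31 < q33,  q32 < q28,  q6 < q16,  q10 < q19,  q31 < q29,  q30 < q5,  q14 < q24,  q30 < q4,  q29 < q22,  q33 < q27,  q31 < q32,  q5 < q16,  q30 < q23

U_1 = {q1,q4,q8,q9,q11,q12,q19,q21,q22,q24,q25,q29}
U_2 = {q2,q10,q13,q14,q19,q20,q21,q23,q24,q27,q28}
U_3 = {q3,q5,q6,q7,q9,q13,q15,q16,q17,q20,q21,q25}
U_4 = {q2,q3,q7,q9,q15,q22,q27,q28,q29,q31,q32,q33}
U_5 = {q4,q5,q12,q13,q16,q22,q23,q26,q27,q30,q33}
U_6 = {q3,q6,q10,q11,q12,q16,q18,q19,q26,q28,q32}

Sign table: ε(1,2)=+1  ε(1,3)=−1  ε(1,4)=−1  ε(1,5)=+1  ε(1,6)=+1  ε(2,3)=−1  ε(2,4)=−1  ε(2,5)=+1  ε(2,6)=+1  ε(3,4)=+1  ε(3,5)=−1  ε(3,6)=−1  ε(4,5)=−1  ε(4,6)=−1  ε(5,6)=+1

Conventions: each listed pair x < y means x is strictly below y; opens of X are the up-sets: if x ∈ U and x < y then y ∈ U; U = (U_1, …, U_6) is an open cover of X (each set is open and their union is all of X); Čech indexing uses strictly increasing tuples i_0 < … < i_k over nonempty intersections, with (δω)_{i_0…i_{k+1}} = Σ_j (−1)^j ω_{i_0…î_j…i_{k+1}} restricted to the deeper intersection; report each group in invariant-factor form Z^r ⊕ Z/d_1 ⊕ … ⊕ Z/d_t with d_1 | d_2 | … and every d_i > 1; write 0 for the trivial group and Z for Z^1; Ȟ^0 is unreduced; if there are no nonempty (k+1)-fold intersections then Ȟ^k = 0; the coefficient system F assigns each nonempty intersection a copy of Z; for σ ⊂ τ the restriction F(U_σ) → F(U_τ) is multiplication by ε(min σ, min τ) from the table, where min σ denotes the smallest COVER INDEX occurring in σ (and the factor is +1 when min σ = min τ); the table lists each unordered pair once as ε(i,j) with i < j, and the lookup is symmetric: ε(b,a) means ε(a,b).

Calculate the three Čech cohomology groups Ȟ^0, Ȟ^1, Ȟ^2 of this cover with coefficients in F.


nonempty intersections:
  U12={q19,q21,q24} U13={q9,q21,q25} U14={q9,q22,q29} U15={q4,q12,q22} U16={q11,q12,q19} U23={q13,q20,q21} U24={q2,q27,q28} U25={q13,q23,q27} U26={q10,q19,q28} U34={q3,q7,q9,q15} U35={q5,q13,q16} U36={q3,q6,q16} U45={q22,q27,q33} U46={q3,q28,q32} U56={q12,q16,q26}
  U123={q21} U126={q19} U134={q9} U145={q22} U156={q12} U235={q13} U245={q27} U246={q28} U346={q3} U356={q16}
C dims 6,15,10; δ0: rk 5, SNF 1^5; δ1: rk 10, SNF 1^9·2
Ȟ^0: (6−5)−0=1 ⇒ Z
Ȟ^1: (15−10)−5=0 ⇒ 0
Ȟ^2: (10−0)−10=0 plus torsion [2] ⇒ Z/2

Ȟ^0 ≅ Z, Ȟ^1 ≅ 0, Ȟ^2 ≅ Z/2


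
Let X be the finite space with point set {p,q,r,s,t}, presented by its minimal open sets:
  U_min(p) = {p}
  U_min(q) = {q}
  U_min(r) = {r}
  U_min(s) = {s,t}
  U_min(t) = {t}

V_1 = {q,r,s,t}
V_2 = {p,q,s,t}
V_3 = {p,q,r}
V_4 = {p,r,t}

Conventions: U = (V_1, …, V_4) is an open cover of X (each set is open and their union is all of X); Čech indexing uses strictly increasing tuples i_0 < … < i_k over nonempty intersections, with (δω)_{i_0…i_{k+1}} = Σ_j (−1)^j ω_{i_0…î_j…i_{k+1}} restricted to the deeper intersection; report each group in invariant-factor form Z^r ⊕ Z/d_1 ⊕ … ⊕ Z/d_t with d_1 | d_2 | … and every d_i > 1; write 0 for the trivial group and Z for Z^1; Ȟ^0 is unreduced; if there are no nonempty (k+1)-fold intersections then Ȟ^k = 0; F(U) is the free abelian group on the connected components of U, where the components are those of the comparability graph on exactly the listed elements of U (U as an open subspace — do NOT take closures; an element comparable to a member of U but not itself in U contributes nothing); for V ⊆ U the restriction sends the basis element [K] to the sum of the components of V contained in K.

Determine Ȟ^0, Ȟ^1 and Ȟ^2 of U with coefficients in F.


Ȟ^0 ≅ Z^4, Ȟ^1 ≅ 0, Ȟ^2 ≅ 0

nerve simplices:
  V12={q,s,t} V13={q,r} V14={r,t} V23={p,q} V24={p,t} V34={p,r}
  V123={q} V124={t} V134={r} V234={p}
components per intersection:
  V1: {q} {r} {s,t}
  V2: {p} {q} {s,t}
  V3: {p} {q} {r}
  V4: {p} {r} {t}
  V12: {q} {s,t}
  V13: {q} {r}
  V14: {r} {t}
  V23: {p} {q}
  V24: {p} {t}
  V34: {p} {r}
  V123: {q}
  V124: {t}
  V134: {r}
  V234: {p}
C dims 12,12,4; δ0: rk 8, SNF 1^8; δ1: rk 4, SNF 1^4
degree 0: 12−8−0 = 4 → Ȟ^0 ≅ Z^4
degree 1: 12−4−8 = 0 → Ȟ^1 ≅ 0
degree 2: 4−0−4 = 0 → Ȟ^2 ≅ 0


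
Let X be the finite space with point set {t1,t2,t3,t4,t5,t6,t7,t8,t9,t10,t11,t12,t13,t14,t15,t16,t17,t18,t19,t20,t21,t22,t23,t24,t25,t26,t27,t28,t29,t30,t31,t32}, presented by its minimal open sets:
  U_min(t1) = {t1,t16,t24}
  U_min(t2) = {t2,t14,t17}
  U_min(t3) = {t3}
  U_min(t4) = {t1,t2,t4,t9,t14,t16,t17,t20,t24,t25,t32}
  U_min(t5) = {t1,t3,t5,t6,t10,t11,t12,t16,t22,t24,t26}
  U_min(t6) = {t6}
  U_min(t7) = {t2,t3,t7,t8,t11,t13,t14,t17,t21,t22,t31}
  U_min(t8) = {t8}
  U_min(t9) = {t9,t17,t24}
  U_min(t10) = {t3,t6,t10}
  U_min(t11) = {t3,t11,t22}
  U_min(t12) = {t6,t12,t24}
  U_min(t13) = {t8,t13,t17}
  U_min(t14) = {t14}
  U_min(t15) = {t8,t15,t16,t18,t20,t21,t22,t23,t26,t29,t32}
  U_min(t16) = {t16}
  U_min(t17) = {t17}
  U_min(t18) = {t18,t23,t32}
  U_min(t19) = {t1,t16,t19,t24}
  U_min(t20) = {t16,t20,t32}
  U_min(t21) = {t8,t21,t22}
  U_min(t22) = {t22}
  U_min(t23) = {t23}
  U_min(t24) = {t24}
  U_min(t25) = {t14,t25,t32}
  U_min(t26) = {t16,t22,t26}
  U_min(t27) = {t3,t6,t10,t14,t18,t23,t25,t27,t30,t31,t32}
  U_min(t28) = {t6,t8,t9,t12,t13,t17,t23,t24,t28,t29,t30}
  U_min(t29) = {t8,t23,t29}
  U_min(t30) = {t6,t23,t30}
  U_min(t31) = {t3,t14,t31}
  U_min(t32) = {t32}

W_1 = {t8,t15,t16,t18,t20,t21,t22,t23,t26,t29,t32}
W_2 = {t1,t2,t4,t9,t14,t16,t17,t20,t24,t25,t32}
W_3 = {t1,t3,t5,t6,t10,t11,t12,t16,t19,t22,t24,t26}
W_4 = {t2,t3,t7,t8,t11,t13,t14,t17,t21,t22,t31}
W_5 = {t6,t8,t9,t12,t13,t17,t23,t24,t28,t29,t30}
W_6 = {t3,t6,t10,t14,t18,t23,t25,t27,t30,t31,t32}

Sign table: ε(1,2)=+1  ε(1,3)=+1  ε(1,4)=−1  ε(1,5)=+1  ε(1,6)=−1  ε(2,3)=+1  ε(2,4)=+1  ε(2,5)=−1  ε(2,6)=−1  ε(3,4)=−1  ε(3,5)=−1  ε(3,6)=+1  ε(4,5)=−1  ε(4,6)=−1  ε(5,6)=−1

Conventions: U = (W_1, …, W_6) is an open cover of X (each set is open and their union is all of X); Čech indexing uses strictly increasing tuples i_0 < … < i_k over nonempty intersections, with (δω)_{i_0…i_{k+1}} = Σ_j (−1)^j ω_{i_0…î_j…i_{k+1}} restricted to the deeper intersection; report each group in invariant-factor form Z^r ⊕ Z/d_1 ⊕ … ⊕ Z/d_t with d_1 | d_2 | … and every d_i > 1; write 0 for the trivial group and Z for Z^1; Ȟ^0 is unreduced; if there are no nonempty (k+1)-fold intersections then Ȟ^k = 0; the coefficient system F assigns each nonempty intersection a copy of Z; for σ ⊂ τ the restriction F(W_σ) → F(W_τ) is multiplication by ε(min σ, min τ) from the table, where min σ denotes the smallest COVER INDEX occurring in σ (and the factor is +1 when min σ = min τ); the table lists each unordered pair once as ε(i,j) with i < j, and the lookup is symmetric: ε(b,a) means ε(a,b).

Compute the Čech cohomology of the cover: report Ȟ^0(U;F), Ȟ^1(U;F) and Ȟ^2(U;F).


Ȟ^0 = 0,  Ȟ^1 = Z/2,  Ȟ^2 = Z

nonempty intersections:
  W12={t16,t20,t32} W13={t16,t22,t26} W14={t8,t21,t22} W15={t8,t23,t29} W16={t18,t23,t32} W23={t1,t16,t24} W24={t2,t14,t17} W25={t9,t17,t24} W26={t14,t25,t32} W34={t3,t11,t22} W35={t6,t12,t24} W36={t3,t6,t10} W45={t8,t13,t17} W46={t3,t14,t31} W56={t6,t23,t30}
  W123={t16} W126={t32} W134={t22} W145={t8} W156={t23} W235={t24} W245={t17} W246={t14} W346={t3} W356={t6}
C dims 6,15,10; δ0: rk 6, SNF 1^5·2; δ1: rk 9, SNF 1^9
Ȟ^0: (6−6)−0=0 ⇒ 0
Ȟ^1: (15−9)−6=0 plus torsion [2] ⇒ Z/2
Ȟ^2: (10−0)−9=1 ⇒ Z


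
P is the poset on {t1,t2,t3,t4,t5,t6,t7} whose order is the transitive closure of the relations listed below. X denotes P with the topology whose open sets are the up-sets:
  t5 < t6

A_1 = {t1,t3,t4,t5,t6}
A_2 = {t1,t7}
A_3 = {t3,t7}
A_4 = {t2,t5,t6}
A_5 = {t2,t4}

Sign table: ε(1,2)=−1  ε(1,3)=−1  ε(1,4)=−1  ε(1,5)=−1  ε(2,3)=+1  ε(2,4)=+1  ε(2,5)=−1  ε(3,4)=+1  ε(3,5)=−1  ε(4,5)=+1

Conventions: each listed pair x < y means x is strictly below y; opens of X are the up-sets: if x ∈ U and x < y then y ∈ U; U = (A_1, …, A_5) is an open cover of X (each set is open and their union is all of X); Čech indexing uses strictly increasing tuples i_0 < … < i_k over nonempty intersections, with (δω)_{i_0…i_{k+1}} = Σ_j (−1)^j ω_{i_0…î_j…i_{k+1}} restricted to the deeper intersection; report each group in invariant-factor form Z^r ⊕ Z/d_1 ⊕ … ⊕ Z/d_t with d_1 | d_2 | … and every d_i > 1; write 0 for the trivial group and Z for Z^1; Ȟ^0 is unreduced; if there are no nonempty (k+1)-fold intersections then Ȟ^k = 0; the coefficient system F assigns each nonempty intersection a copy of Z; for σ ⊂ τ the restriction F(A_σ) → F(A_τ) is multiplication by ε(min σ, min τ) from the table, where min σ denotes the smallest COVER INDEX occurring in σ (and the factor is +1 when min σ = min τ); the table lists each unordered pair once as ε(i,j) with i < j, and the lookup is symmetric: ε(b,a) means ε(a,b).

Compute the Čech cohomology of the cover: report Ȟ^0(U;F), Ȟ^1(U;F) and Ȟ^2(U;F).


nerve simplices:
  A12={t1} A13={t3} A14={t5,t6} A15={t4} A23={t7} A45={t2}
C dims 5,6; δ0: rk 4, SNF 1^4
degree 0: 5−4−0 = 1 → Ȟ^0 ≅ Z
degree 1: 6−0−4 = 2 → Ȟ^1 ≅ Z^2
degree 2: 0−0−0 = 0 → Ȟ^2 ≅ 0

Ȟ^0 ≅ Z; Ȟ^1 ≅ Z^2; Ȟ^2 ≅ 0


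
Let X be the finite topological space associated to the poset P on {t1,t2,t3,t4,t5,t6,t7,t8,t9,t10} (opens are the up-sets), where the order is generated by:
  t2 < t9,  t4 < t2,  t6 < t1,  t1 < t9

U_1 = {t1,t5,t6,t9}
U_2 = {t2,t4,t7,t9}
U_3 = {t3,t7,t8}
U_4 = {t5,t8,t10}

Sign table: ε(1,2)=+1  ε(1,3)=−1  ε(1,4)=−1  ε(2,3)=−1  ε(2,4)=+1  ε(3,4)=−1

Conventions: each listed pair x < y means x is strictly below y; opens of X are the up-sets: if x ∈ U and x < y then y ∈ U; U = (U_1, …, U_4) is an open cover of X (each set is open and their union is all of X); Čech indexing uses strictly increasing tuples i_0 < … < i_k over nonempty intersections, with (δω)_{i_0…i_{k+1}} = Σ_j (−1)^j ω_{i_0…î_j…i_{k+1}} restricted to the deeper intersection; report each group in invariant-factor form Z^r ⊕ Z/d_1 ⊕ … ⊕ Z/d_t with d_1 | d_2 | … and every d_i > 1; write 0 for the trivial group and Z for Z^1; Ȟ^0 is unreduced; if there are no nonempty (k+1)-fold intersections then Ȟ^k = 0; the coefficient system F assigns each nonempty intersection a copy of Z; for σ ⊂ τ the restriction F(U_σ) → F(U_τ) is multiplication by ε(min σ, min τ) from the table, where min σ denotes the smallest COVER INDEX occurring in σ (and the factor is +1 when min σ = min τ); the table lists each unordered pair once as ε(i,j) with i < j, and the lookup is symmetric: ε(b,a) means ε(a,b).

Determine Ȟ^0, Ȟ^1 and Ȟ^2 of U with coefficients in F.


intersection data:
  U12={t9} U14={t5} U23={t7} U34={t8}
C dims 4,4; δ0: rk 4, SNF 1^3·2
Ȟ^0 = (4 − 4) − 0 = 0, so Ȟ^0 ≅ 0
Ȟ^1 = (4 − 0) − 4 = 0 plus torsion [2], so Ȟ^1 ≅ Z/2
Ȟ^2 = (0 − 0) − 0 = 0, so Ȟ^2 ≅ 0

Ȟ^0 = 0; Ȟ^1 = Z/2; Ȟ^2 = 0


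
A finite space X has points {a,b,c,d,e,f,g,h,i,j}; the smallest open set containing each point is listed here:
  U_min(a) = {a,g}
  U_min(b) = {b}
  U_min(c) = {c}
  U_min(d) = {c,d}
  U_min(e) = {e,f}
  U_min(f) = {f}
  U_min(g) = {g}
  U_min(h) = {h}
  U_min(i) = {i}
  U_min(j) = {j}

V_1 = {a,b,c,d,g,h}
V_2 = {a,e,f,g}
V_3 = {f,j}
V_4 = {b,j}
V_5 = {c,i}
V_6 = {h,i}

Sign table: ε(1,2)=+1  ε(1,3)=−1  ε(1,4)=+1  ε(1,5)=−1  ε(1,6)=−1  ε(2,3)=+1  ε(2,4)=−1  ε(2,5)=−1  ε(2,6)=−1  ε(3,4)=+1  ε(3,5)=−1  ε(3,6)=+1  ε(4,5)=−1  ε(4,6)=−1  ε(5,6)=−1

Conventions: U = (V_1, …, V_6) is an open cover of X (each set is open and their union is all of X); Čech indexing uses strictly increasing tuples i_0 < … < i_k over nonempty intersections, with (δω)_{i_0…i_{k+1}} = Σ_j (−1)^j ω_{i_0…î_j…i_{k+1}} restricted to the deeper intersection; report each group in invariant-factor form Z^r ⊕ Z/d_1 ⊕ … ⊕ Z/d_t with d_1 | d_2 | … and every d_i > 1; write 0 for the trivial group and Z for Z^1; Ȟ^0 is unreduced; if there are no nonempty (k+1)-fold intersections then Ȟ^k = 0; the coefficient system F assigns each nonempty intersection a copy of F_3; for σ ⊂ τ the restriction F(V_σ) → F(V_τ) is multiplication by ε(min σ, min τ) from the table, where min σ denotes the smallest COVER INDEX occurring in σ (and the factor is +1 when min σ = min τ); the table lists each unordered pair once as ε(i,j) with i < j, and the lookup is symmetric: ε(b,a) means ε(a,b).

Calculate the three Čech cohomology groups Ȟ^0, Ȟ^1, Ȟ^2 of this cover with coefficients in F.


nerve of the cover:
  V12={a,g} V14={b} V15={c} V16={h} V23={f} V34={j} V56={i}
C dims 6,7; δ0: rk_F3 6
Ȟ^0 = (6 − 6) − 0 = 0, so Ȟ^0 ≅ 0
Ȟ^1 = (7 − 0) − 6 = 1, so Ȟ^1 ≅ Z/3
Ȟ^2 = (0 − 0) − 0 = 0, so Ȟ^2 ≅ 0

Ȟ^0 ≅ 0,  Ȟ^1 ≅ Z/3,  Ȟ^2 ≅ 0


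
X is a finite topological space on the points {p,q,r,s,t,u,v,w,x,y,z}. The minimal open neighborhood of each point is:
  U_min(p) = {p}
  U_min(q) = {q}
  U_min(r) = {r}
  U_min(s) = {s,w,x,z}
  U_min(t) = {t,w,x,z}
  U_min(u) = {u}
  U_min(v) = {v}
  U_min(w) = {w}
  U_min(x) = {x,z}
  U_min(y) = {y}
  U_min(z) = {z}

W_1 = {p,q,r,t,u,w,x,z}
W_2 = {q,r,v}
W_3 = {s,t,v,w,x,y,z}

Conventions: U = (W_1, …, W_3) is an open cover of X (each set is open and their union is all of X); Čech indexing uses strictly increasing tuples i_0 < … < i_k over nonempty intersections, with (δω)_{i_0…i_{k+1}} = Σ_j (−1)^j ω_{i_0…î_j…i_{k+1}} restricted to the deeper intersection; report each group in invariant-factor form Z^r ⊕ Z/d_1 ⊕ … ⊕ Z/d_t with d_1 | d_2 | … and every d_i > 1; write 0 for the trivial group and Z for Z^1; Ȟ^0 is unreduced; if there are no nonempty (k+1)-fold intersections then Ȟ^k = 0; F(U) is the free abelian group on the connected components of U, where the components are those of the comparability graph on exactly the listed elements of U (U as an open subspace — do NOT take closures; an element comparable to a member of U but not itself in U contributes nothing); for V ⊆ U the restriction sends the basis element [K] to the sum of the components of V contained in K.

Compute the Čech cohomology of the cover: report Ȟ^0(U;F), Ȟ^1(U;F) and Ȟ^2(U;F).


Ȟ^0(U;F) ≅ Z^7, Ȟ^1(U;F) ≅ 0, Ȟ^2(U;F) ≅ 0

nerve of the cover:
  W12={q,r} W13={t,w,x,z} W23={v}
components per intersection:
  W1: {p} {q} {r} {t,w,x,z} {u}
  W2: {q} {r} {v}
  W3: {s,t,w,x,z} {v} {y}
  W12: {q} {r}
  W13: {t,w,x,z}
  W23: {v}
C dims 11,4; δ0: rk 4, SNF 1^4
Ȟ^0 = (11 − 4) − 0 = 7, so Ȟ^0 ≅ Z^7
Ȟ^1 = (4 − 0) − 4 = 0, so Ȟ^1 ≅ 0
Ȟ^2 = (0 − 0) − 0 = 0, so Ȟ^2 ≅ 0
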